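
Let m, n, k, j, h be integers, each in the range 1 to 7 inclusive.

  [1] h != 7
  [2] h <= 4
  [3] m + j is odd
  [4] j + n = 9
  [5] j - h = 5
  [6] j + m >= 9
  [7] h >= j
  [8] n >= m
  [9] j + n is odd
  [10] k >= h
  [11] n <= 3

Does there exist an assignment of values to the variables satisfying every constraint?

Unsatisfiable

From constraints 2 and 7: j ≤ h ≤ 4. From constraints 8 and 11: m ≤ n ≤ 3. Hence j + m ≤ 7. But constraint 6 requires j + m ≥ 9, and 9 > 7. Contradiction.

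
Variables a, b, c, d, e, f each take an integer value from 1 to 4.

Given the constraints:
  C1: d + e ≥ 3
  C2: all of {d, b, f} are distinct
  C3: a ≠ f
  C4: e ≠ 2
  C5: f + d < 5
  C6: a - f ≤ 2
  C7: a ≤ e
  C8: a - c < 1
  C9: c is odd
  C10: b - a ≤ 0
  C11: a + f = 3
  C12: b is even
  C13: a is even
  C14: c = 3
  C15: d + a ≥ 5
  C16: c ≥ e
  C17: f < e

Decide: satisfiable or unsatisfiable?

Satisfiable

The assignment a = 2, b = 2, c = 3, d = 3, e = 3, f = 1 works:
  constraint 1 holds since d + e = 6.
  constraint 5 holds since f + d = 4.
  constraint 6 holds since a - f = 1.
The rest check out directly.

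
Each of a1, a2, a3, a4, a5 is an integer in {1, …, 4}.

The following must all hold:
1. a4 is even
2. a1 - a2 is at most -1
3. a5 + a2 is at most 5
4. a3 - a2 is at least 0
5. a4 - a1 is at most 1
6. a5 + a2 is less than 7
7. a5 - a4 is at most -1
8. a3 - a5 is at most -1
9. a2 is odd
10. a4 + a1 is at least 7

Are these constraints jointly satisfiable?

Constraints 2, 4, 5, 7, and 8 give a5 − a3 ≥ 1, a3 − a2 ≥ 0, a2 − a1 ≥ 1, a1 − a4 ≥ -1, a4 − a5 ≥ 1.
Adding all 5 inequalities: the left sides telescope to 0, and the right sides sum to 1 + 0 + 1 + (-1) + 1 = 2. So 0 ≥ 2, which is false.

Unsatisfiable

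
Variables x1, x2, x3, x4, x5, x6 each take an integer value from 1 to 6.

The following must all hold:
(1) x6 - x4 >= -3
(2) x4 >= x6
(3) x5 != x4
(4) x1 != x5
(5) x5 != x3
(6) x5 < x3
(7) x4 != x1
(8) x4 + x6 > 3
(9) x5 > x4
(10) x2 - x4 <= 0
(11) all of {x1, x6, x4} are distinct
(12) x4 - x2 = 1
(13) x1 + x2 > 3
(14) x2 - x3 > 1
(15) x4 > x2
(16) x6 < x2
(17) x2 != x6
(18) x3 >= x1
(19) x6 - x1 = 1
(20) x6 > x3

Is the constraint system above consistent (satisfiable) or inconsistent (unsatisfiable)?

Unsatisfiable

Constraints 6, 9, 10, 16, and 20 give x3 < x6, x6 < x2, x2 ≤ x4, x4 < x5, x5 < x3. Chaining: x3 < x6 < x2 ≤ x4 < x5 < x3, which forces x3 < x3 — impossible.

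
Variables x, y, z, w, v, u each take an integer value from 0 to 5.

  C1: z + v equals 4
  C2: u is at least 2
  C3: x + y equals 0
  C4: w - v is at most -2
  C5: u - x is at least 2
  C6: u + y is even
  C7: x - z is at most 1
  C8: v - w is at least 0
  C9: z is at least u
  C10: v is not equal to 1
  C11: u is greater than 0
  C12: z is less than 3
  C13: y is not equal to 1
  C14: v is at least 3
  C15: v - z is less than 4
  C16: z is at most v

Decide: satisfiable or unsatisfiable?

From constraints 2 and 9: z ≥ u ≥ 2. From constraint 14: v ≥ 3. Hence z + v ≥ 5. But constraint 1 requires z + v = 4, and 4 < 5. Contradiction.

Unsatisfiable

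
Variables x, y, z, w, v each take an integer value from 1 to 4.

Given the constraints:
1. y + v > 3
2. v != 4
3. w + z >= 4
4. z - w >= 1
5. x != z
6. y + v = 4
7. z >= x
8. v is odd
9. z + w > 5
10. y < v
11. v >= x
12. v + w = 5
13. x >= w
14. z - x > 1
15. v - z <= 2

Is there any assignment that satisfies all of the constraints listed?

Satisfiable

The assignment x = 2, y = 1, z = 4, w = 2, v = 3 works:
  constraint 1 holds since y + v = 4.
  constraint 3 holds since w + z = 6.
The rest check out directly.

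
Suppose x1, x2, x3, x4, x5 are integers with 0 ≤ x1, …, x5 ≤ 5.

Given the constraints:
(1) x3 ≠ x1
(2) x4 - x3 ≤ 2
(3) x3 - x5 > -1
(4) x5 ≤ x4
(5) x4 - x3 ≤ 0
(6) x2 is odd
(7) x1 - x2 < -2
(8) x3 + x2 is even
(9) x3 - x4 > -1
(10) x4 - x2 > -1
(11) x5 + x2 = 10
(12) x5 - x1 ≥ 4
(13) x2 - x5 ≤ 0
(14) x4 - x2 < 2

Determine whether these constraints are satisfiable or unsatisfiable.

Satisfiable

Take x1 = 1, x2 = 5, x3 = 5, x4 = 5, x5 = 5. Then constraint 2: x4 - x3 = 0; constraint 3: x3 - x5 = 0; constraint 5: x4 - x3 = 0, and every other listed constraint is also met.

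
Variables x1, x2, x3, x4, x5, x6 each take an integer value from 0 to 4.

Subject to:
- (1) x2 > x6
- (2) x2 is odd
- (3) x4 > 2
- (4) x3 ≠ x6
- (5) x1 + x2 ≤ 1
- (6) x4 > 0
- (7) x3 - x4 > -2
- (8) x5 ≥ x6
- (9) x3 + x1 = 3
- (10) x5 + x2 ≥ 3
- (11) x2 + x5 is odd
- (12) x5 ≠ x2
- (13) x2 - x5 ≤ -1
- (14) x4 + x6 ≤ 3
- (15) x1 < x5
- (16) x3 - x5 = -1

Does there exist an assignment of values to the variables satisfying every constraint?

Try x1 = 0, x2 = 1, x3 = 3, x4 = 3, x5 = 4, x6 = 0.
Check constraint 5: x1 + x2 = 1; constraint 7: x3 - x4 = 0. The remaining constraints are straightforward to verify.

Satisfiable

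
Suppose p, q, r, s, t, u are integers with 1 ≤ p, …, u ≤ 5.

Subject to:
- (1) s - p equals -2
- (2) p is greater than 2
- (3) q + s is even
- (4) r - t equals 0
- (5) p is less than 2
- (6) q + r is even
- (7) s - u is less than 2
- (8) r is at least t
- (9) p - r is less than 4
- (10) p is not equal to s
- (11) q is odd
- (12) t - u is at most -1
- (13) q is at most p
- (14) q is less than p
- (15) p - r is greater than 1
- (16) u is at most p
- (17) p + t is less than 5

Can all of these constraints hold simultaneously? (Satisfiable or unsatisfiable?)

Unsatisfiable

From constraint 2: p ≥ 3. From constraint 5: p ≤ 1. But 1 < 3, so no value of p works.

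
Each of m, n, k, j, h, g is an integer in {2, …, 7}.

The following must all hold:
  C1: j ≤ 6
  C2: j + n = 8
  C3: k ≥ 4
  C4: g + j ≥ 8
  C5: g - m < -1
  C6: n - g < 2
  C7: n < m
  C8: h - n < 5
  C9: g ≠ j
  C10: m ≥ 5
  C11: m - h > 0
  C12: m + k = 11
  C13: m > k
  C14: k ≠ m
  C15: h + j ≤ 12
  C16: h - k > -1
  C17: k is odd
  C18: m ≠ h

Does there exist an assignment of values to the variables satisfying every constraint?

Satisfiable

One satisfying assignment is m = 6, n = 3, k = 5, j = 5, h = 5, g = 4.
For the less obvious constraints — constraint 2: j + n = 8; constraint 4: g + j = 9; constraint 5: g - m = -2 — and the others hold by inspection.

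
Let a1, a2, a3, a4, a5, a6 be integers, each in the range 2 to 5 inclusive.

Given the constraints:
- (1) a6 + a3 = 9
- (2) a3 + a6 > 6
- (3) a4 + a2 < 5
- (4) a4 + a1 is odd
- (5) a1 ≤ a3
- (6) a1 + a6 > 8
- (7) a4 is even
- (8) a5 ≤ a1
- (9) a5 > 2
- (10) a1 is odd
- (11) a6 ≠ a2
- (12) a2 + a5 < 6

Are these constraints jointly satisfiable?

Satisfiable

Setting (a1, a2, a3, a4, a5, a6) = (5, 2, 5, 2, 3, 4) satisfies everything: constraint 1: a6 + a3 = 9; constraint 2: a3 + a6 = 9, and the others follow.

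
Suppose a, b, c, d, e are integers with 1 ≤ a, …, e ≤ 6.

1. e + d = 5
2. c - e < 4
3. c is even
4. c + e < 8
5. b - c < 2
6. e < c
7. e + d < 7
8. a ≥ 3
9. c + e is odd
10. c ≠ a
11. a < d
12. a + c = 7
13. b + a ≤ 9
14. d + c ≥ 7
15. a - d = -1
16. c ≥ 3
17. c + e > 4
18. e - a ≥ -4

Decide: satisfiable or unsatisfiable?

Take a = 3, b = 4, c = 4, d = 4, e = 1. Then constraint 1: e + d = 5; constraint 2: c - e = 3; constraint 4: c + e = 5, and every other listed constraint is also met.

Satisfiable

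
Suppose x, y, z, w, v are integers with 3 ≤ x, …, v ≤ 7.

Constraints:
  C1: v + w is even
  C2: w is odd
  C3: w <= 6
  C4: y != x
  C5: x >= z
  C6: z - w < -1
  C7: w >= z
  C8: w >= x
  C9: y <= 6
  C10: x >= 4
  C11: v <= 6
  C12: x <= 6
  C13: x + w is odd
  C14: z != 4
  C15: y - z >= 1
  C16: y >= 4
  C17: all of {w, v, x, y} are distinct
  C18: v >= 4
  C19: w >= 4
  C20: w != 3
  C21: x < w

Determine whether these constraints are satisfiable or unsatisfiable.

Constraints 3, 9, 10, 11, 12, 16, 18, and 19 confine each of w, v, x, y to the 3 values {4, …, 6}.
Constraint 17 requires all 4 of them to be distinct, but only 3 values are available — impossible by the pigeonhole principle.

Unsatisfiable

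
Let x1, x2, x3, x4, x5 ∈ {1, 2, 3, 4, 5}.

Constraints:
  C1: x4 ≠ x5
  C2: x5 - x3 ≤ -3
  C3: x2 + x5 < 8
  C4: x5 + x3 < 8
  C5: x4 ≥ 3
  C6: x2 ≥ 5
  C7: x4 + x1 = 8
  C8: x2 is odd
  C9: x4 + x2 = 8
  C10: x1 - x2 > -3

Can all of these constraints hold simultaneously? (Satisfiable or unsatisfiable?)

Try x1 = 5, x2 = 5, x3 = 5, x4 = 3, x5 = 2.
Check constraint 2: x5 - x3 = -3; constraint 3: x2 + x5 = 7. The remaining constraints are straightforward to verify.

Satisfiable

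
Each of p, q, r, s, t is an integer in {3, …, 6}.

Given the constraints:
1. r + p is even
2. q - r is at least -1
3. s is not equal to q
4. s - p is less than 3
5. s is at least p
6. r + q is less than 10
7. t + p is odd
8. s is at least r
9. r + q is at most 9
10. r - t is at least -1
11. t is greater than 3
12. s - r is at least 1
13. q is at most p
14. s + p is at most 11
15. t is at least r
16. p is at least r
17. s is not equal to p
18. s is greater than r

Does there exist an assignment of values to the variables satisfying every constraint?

Satisfiable

The assignment p = 4, q = 4, r = 4, s = 6, t = 5 works:
  constraint 2 holds since q - r = 0.
  constraint 4 holds since s - p = 2.
The rest check out directly.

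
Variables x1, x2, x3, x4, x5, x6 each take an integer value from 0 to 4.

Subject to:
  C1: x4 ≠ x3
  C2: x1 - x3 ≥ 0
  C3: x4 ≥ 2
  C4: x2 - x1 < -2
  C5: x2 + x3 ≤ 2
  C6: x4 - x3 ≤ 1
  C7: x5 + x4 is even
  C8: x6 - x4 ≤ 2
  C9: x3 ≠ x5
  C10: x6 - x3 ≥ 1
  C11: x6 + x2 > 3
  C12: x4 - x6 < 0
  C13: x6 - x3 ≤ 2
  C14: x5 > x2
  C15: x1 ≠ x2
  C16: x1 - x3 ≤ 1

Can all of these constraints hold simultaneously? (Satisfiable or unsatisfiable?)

The assignment x1 = 3, x2 = 0, x3 = 2, x4 = 3, x5 = 3, x6 = 4 works:
  constraint 2 holds since x1 - x3 = 1.
  constraint 4 holds since x2 - x1 = -3.
The rest check out directly.

Satisfiable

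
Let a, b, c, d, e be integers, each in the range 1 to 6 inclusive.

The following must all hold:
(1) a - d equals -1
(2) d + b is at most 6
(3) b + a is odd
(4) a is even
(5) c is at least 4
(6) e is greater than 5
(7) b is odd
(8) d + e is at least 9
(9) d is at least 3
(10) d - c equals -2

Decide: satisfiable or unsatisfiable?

One satisfying assignment is a = 2, b = 3, c = 5, d = 3, e = 6.
For the less obvious constraints — constraint 1: a - d = -1; constraint 2: d + b = 6 — and the others hold by inspection.

Satisfiable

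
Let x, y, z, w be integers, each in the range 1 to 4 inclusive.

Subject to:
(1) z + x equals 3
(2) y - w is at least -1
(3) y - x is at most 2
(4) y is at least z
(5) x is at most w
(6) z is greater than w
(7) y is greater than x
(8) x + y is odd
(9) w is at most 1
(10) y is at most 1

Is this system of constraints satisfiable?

Unsatisfiable

From constraints 4 and 10: z ≤ y ≤ 1. From constraints 5 and 9: x ≤ w ≤ 1. Hence z + x ≤ 2. But constraint 1 requires z + x = 3, and 3 > 2. Contradiction.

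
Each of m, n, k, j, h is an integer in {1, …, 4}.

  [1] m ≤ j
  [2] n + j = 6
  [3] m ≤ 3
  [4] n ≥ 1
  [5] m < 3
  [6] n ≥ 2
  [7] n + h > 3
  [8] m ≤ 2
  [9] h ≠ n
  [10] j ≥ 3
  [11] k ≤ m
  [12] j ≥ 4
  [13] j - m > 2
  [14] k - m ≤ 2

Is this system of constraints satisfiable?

Satisfiable

Try m = 1, n = 2, k = 1, j = 4, h = 3.
Check constraint 2: n + j = 6; constraint 7: n + h = 5. The remaining constraints are straightforward to verify.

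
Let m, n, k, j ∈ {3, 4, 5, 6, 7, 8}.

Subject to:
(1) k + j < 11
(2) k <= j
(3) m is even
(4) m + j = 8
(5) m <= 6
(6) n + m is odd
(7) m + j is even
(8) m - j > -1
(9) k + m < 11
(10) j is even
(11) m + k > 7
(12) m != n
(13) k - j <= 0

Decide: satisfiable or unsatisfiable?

Take m = 4, n = 3, k = 4, j = 4. Then constraint 1: k + j = 8; constraint 4: m + j = 8; constraint 8: m - j = 0, and every other listed constraint is also met.

Satisfiable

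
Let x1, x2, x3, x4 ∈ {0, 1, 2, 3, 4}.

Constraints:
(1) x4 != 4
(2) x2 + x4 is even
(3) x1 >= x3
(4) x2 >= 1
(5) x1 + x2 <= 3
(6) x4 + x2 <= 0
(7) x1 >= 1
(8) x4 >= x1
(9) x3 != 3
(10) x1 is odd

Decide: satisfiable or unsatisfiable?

From constraints 7 and 8: x4 ≥ x1 ≥ 1. From constraint 4: x2 ≥ 1. Hence x4 + x2 ≥ 2. But constraint 6 requires x4 + x2 ≤ 0, and 0 < 2. Contradiction.

Unsatisfiable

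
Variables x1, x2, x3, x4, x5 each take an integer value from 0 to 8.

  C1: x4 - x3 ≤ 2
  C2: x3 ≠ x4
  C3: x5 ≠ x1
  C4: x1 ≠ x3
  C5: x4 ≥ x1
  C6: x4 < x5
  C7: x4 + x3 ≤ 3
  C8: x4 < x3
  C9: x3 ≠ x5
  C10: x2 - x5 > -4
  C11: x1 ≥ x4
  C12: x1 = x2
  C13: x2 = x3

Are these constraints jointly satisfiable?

From constraints 12 and 13, x1 = x2 = x3, so x1 = x3. But constraint 4 says x1 ≠ x3. Contradiction.

Unsatisfiable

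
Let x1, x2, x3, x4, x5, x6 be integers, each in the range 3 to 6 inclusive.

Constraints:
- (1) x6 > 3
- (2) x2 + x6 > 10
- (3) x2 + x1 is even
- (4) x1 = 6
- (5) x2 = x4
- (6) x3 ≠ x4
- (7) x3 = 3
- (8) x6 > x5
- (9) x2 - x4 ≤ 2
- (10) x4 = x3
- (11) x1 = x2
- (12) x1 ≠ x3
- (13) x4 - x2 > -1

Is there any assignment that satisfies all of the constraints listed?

Unsatisfiable

Constraint 4 fixes x1 = 6 and constraint 7 fixes x3 = 3. Constraints 5, 10, and 11 give x1 = x2 = x4 = x3, so x1 = x3. But 6 ≠ 3 — contradiction.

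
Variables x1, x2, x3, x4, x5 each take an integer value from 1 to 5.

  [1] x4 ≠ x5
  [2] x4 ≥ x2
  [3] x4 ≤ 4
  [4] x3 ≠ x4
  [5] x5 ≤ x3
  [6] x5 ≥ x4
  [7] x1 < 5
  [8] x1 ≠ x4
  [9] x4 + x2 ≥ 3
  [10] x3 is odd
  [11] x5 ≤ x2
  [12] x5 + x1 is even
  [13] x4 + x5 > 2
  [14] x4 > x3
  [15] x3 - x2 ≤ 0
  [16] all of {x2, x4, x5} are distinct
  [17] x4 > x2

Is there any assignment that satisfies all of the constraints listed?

Unsatisfiable

Constraints 5, 6, 15, and 17 give x5 ≤ x3, x3 ≤ x2, x2 < x4, x4 ≤ x5. Chaining: x5 ≤ x3 ≤ x2 < x4 ≤ x5, which forces x5 < x5 — impossible.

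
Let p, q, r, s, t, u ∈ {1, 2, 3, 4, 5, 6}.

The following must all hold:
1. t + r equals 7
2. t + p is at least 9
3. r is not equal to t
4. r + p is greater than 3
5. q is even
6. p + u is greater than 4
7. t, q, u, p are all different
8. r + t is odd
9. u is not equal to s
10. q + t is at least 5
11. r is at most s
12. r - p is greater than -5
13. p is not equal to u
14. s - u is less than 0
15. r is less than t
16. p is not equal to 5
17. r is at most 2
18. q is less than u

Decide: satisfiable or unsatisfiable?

Satisfiable

The assignment p = 4, q = 2, r = 1, s = 1, t = 6, u = 3 works:
  constraint 1 holds since t + r = 7.
  constraint 2 holds since t + p = 10.
The rest check out directly.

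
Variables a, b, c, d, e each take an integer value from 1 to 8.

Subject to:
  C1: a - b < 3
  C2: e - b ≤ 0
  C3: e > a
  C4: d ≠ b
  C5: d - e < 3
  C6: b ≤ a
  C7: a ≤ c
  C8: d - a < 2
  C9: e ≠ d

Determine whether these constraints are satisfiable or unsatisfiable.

Constraints 2, 3, and 6 give a < e, e ≤ b, b ≤ a. Chaining: a < e ≤ b ≤ a, which forces a < a — impossible.

Unsatisfiable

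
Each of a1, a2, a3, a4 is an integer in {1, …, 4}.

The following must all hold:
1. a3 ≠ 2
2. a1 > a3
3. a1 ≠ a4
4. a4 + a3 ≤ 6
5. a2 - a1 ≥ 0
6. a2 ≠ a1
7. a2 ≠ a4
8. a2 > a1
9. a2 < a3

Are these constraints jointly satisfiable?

Unsatisfiable

Constraints 2, 8, and 9 give a1 < a2, a2 < a3, a3 < a1. Chaining: a1 < a2 < a3 < a1, which forces a1 < a1 — impossible.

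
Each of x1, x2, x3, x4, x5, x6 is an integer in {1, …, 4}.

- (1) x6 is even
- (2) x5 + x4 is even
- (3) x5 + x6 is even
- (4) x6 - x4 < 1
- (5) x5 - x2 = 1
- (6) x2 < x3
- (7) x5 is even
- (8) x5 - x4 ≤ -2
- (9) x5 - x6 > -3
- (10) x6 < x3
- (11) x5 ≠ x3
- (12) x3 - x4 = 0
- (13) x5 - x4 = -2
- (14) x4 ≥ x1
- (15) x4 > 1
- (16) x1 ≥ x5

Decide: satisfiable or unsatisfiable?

Satisfiable

One satisfying assignment is x1 = 4, x2 = 1, x3 = 4, x4 = 4, x5 = 2, x6 = 2.
For the less obvious constraints — constraint 4: x6 - x4 = -2; constraint 5: x5 - x2 = 1 — and the others hold by inspection.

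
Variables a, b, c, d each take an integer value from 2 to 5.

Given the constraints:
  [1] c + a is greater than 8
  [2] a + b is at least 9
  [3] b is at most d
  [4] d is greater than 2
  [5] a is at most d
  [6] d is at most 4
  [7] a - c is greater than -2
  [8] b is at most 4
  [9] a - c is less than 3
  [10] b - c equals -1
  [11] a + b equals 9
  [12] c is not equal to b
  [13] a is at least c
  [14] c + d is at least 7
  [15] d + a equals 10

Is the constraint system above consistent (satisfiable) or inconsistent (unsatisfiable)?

Unsatisfiable

From constraints 5 and 6: a ≤ d ≤ 4. From constraint 8: b ≤ 4. Hence a + b ≤ 8. But constraint 2 requires a + b ≥ 9, and 9 > 8. Contradiction.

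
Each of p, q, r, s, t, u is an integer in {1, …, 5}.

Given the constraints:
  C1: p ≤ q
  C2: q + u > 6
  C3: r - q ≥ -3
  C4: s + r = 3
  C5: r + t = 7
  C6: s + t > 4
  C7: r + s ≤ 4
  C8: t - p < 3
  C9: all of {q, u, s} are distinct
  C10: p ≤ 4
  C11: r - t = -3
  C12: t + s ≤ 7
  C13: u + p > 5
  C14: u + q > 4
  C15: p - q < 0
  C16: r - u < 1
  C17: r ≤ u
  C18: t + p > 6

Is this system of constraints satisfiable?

One satisfying assignment is p = 3, q = 4, r = 2, s = 1, t = 5, u = 3.
For the less obvious constraints — constraint 2: q + u = 7; constraint 3: r - q = -2; constraint 4: s + r = 3 — and the others hold by inspection.

Satisfiable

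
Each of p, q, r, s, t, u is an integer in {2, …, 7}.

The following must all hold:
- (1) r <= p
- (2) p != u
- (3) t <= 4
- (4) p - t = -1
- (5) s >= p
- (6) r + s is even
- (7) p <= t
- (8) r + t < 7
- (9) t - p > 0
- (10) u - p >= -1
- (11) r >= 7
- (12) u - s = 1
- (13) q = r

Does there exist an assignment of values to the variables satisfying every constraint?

From constraints 1 and 11: p ≥ r and r ≥ 7, so p ≥ 7. From constraints 3 and 7: p ≤ t and t ≤ 4, so p ≤ 4. But 4 < 7, so no value of p works.

Unsatisfiable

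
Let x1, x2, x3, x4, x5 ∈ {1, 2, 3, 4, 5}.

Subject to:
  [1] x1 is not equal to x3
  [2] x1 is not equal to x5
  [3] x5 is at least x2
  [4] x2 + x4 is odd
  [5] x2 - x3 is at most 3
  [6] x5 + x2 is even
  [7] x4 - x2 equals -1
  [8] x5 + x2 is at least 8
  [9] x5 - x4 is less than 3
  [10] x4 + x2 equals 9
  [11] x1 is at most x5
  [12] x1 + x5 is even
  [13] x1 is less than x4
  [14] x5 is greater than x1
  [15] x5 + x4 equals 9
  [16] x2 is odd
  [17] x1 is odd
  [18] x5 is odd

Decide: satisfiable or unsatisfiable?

Satisfiable

The assignment x1 = 3, x2 = 5, x3 = 2, x4 = 4, x5 = 5 works:
  constraint 5 holds since x2 - x3 = 3.
  constraint 7 holds since x4 - x2 = -1.
  constraint 8 holds since x5 + x2 = 10.
The rest check out directly.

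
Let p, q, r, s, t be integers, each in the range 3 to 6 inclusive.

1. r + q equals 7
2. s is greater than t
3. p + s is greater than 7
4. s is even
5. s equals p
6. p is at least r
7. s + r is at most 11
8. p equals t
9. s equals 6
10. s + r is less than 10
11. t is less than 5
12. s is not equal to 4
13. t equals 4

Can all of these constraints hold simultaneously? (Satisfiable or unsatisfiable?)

Unsatisfiable

Constraint 9 fixes s = 6 and constraint 13 fixes t = 4. Constraints 5 and 8 give s = p = t, so s = t. But 6 ≠ 4 — contradiction.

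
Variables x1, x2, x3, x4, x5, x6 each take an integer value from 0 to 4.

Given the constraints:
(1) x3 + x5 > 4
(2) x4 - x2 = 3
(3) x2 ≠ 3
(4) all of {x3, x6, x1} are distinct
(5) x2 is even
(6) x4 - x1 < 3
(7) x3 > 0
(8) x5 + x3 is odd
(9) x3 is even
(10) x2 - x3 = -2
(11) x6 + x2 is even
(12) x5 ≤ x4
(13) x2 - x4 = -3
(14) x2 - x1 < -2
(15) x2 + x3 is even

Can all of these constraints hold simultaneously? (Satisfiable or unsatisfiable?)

Setting (x1, x2, x3, x4, x5, x6) = (3, 0, 2, 3, 3, 0) satisfies everything: constraint 1: x3 + x5 = 5; constraint 2: x4 - x2 = 3; constraint 6: x4 - x1 = 0, and the others follow.

Satisfiable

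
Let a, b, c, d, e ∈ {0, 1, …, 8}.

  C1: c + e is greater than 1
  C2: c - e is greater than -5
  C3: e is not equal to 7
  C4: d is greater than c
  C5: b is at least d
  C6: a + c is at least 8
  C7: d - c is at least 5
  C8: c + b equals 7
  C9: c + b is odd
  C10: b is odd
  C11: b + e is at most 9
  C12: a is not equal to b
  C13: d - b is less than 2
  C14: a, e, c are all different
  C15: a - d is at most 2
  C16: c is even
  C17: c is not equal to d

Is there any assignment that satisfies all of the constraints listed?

Satisfiable

Take a = 8, b = 7, c = 0, d = 6, e = 2. Then constraint 1: c + e = 2; constraint 2: c - e = -2, and every other listed constraint is also met.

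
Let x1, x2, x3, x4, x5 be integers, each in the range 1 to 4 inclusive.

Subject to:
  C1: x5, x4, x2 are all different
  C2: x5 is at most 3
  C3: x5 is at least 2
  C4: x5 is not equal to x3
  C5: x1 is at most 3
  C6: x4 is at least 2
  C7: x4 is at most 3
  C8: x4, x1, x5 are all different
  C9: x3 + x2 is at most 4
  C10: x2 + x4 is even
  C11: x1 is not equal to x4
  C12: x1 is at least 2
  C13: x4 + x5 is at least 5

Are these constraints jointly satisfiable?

Constraints 2, 3, 5, 6, 7, and 12 confine each of x4, x1, x5 to the 2 values {2, 3}.
Constraint 8 requires all 3 of them to be distinct, but only 2 values are available — impossible by the pigeonhole principle.

Unsatisfiable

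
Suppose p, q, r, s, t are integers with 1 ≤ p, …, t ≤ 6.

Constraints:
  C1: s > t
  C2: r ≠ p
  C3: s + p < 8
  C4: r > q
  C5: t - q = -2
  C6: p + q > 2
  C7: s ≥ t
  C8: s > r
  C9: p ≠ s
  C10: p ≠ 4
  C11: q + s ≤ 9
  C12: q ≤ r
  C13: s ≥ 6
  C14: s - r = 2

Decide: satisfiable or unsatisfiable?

Setting (p, q, r, s, t) = (1, 3, 4, 6, 1) satisfies everything: constraint 3: s + p = 7; constraint 5: t - q = -2; constraint 6: p + q = 4, and the others follow.

Satisfiable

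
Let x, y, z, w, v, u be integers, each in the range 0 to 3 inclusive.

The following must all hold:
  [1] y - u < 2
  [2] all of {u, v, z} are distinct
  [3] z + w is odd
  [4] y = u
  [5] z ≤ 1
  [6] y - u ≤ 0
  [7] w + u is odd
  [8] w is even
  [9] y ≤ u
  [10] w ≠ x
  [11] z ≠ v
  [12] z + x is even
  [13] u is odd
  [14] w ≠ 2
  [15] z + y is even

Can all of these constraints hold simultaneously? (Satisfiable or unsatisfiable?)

Satisfiable

Take x = 1, y = 3, z = 1, w = 0, v = 0, u = 3. Then constraint 1: y - u = 0; constraint 2: values 3, 0, 1 are distinct; constraint 6: y - u = 0, and every other listed constraint is also met.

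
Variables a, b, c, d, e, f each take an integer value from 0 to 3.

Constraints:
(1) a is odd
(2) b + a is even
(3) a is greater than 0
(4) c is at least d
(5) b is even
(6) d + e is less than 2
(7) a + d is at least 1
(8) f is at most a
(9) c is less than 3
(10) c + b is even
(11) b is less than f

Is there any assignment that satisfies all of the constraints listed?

Constraint 5 makes b even and constraint 1 makes a odd, so b + a must be odd. Constraint 2 says b + a is even — contradiction.

Unsatisfiable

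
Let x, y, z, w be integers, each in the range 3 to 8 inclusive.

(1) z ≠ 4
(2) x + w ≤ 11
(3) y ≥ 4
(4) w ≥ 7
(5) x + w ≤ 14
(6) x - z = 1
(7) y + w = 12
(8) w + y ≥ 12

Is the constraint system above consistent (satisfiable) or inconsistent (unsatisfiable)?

Satisfiable

One satisfying assignment is x = 4, y = 5, z = 3, w = 7.
For the less obvious constraints — constraint 2: x + w = 11; constraint 5: x + w = 11; constraint 6: x - z = 1 — and the others hold by inspection.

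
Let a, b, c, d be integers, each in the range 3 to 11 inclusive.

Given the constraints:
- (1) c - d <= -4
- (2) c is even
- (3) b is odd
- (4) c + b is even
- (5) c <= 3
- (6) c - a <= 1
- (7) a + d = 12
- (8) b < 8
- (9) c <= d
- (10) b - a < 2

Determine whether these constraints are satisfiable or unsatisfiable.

Unsatisfiable

Constraint 2 makes c even and constraint 3 makes b odd, so c + b must be odd. Constraint 4 says c + b is even — contradiction.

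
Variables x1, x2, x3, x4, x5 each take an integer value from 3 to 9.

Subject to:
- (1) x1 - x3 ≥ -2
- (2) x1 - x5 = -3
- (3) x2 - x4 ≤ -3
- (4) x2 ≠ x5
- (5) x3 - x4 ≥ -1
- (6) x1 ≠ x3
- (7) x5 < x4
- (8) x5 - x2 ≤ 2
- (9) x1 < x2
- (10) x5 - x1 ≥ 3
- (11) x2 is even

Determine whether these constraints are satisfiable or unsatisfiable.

Unsatisfiable

Constraints 1, 3, 5, 8, and 10 give x3 − x4 ≥ -1, x4 − x2 ≥ 3, x2 − x5 ≥ -2, x5 − x1 ≥ 3, x1 − x3 ≥ -2.
Adding all 5 inequalities: the left sides telescope to 0, and the right sides sum to (-1) + 3 + (-2) + 3 + (-2) = 1. So 0 ≥ 1, which is false.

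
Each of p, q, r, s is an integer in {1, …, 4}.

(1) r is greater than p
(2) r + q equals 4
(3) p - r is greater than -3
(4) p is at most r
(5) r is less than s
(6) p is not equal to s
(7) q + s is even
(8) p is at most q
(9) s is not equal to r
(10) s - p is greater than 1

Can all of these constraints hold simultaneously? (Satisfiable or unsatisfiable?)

The assignment p = 1, q = 2, r = 2, s = 4 works:
  constraint 2 holds since r + q = 4.
  constraint 3 holds since p - r = -1.
The rest check out directly.

Satisfiable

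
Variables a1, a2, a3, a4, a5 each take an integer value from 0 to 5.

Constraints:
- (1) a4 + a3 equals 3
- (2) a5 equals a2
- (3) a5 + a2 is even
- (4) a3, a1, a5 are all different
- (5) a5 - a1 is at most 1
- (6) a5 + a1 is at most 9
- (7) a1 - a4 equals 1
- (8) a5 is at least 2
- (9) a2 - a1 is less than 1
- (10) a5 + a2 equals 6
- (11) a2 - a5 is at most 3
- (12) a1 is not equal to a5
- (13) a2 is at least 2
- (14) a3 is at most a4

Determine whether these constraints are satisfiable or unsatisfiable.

Satisfiable

Take a1 = 4, a2 = 3, a3 = 0, a4 = 3, a5 = 3. Then constraint 1: a4 + a3 = 3; constraint 5: a5 - a1 = -1, and every other listed constraint is also met.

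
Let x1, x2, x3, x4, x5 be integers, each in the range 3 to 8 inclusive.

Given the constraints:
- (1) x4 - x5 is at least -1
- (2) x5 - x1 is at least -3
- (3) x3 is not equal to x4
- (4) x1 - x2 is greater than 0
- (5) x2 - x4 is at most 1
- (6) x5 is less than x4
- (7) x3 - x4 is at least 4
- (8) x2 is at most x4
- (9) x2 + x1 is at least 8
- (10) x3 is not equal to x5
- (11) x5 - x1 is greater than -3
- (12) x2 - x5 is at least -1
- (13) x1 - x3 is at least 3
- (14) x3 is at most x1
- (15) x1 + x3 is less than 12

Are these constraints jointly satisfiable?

Unsatisfiable

Constraints 2, 5, 7, 12, and 13 give x5 − x1 ≥ -3, x1 − x3 ≥ 3, x3 − x4 ≥ 4, x4 − x2 ≥ -1, x2 − x5 ≥ -1.
Adding all 5 inequalities: the left sides telescope to 0, and the right sides sum to (-3) + 3 + 4 + (-1) + (-1) = 2. So 0 ≥ 2, which is false.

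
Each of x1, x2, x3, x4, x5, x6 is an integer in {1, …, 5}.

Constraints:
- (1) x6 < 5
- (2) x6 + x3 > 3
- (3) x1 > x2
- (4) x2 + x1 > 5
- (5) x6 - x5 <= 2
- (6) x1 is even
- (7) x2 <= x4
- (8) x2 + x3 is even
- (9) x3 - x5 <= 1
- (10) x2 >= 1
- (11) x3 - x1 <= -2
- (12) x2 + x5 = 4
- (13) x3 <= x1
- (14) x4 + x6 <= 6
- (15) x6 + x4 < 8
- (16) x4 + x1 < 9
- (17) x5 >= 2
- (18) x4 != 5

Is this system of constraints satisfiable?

Satisfiable

The assignment x1 = 4, x2 = 2, x3 = 2, x4 = 3, x5 = 2, x6 = 2 works:
  constraint 2 holds since x6 + x3 = 4.
  constraint 4 holds since x2 + x1 = 6.
  constraint 5 holds since x6 - x5 = 0.
The rest check out directly.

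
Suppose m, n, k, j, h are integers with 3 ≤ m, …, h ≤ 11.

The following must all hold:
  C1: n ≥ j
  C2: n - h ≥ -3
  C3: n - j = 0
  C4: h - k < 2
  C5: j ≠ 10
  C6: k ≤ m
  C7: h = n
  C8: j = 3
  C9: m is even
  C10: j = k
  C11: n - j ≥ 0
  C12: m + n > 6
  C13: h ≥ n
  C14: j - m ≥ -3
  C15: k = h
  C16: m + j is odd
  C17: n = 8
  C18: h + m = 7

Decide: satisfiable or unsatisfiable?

Constraint 8 fixes j = 3 and constraint 17 fixes n = 8. Constraints 7, 10, and 15 give j = k = h = n, so j = n. But 3 ≠ 8 — contradiction.

Unsatisfiable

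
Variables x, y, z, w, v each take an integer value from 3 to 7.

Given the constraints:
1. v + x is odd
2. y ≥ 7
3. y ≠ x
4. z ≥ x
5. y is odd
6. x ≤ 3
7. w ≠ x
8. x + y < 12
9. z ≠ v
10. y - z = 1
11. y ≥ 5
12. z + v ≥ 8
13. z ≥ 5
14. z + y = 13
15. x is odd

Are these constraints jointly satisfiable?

Satisfiable

Try x = 3, y = 7, z = 6, w = 6, v = 4.
Check constraint 8: x + y = 10; constraint 10: y - z = 1; constraint 12: z + v = 10. The remaining constraints are straightforward to verify.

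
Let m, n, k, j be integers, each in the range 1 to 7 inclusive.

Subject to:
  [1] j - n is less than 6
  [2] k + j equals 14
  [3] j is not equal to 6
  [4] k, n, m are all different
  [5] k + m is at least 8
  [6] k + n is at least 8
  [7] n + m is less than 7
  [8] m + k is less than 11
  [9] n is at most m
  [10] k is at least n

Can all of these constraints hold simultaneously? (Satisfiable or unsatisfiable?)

Satisfiable

Try m = 3, n = 2, k = 7, j = 7.
Check constraint 1: j - n = 5; constraint 2: k + j = 14. The remaining constraints are straightforward to verify.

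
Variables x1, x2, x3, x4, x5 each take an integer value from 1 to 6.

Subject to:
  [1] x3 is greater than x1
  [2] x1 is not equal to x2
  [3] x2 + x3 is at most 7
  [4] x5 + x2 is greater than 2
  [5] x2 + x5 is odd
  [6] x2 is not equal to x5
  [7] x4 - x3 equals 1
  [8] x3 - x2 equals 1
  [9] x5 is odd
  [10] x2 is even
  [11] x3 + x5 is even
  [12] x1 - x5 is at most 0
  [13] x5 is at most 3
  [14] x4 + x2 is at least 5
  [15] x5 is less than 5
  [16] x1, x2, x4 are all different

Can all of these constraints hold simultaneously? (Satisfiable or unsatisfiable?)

One satisfying assignment is x1 = 1, x2 = 2, x3 = 3, x4 = 4, x5 = 3.
For the less obvious constraints — constraint 3: x2 + x3 = 5; constraint 4: x5 + x2 = 5; constraint 7: x4 - x3 = 1 — and the others hold by inspection.

Satisfiable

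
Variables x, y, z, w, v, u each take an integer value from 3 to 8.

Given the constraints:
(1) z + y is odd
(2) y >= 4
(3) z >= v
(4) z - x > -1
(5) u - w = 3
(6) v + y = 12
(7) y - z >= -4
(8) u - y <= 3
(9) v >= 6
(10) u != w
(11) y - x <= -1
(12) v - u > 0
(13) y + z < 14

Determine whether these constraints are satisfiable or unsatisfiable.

Satisfiable

Setting (x, y, z, w, v, u) = (8, 5, 8, 3, 7, 6) satisfies everything: constraint 4: z - x = 0; constraint 5: u - w = 3; constraint 6: v + y = 12, and the others follow.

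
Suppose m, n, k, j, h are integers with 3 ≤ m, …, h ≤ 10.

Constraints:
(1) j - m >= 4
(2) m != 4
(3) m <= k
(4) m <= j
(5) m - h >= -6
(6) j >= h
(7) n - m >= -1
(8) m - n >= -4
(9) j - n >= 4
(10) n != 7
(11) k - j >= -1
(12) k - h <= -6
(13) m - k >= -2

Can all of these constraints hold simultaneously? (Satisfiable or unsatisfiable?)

Unsatisfiable

Constraints 5, 7, 9, 11, and 12 give m − h ≥ -6, h − k ≥ 6, k − j ≥ -1, j − n ≥ 4, n − m ≥ -1.
Adding all 5 inequalities: the left sides telescope to 0, and the right sides sum to (-6) + 6 + (-1) + 4 + (-1) = 2. So 0 ≥ 2, which is false.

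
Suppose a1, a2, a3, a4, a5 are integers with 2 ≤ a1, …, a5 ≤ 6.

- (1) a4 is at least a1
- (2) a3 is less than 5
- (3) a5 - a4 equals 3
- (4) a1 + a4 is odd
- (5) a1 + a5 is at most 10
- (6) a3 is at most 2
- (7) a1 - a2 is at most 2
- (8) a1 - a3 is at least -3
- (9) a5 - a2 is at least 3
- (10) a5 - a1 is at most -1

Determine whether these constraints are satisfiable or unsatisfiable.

Unsatisfiable

Constraints 7, 9, and 10 give a2 − a1 ≥ -2, a1 − a5 ≥ 1, a5 − a2 ≥ 3.
Adding all 3 inequalities: the left sides telescope to 0, and the right sides sum to (-2) + 1 + 3 = 2. So 0 ≥ 2, which is false.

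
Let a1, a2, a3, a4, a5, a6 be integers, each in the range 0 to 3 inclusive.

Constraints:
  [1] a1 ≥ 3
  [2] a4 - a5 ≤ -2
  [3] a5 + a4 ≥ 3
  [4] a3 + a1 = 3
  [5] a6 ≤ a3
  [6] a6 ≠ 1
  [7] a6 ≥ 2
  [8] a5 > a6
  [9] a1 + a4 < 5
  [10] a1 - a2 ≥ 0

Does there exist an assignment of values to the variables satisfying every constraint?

Unsatisfiable

From constraints 5 and 7: a3 ≥ a6 ≥ 2. From constraint 1: a1 ≥ 3. Hence a3 + a1 ≥ 5. But constraint 4 requires a3 + a1 = 3, and 3 < 5. Contradiction.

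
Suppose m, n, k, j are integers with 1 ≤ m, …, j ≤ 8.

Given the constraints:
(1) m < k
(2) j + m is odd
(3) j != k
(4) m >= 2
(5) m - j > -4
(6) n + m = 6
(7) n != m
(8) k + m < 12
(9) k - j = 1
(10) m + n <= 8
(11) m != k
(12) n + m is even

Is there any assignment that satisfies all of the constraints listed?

Try m = 4, n = 2, k = 6, j = 5.
Check constraint 5: m - j = -1; constraint 6: n + m = 6; constraint 8: k + m = 10. The remaining constraints are straightforward to verify.

Satisfiable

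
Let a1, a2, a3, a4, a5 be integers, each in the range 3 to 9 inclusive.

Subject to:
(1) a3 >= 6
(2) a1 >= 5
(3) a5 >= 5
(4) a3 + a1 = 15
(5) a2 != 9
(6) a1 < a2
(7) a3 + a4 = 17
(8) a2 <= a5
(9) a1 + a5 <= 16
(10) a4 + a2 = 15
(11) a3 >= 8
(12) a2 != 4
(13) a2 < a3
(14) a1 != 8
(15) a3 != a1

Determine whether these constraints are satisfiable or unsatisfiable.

Satisfiable

Setting (a1, a2, a3, a4, a5) = (6, 7, 9, 8, 9) satisfies everything: constraint 4: a3 + a1 = 15; constraint 7: a3 + a4 = 17, and the others follow.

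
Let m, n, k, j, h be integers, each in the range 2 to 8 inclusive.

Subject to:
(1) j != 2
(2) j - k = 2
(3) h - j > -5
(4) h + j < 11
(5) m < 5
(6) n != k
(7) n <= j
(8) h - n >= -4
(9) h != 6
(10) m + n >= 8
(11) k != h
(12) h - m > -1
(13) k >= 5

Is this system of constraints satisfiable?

Satisfiable

Try m = 3, n = 7, k = 5, j = 7, h = 3.
Check constraint 2: j - k = 2; constraint 3: h - j = -4. The remaining constraints are straightforward to verify.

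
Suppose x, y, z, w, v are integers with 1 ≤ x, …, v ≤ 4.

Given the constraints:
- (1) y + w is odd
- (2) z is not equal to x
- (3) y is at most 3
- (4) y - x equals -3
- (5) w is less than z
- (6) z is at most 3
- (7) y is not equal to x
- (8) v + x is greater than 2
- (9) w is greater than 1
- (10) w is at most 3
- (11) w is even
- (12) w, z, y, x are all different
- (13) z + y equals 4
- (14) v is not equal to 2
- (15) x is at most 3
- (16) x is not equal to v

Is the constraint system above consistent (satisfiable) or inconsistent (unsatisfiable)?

Unsatisfiable

Constraints 3, 6, 10, and 15 confine each of w, z, y, x to the 3 values {1, …, 3} (the domain already gives each ≥ 1).
Constraint 12 requires all 4 of them to be distinct, but only 3 values are available — impossible by the pigeonhole principle.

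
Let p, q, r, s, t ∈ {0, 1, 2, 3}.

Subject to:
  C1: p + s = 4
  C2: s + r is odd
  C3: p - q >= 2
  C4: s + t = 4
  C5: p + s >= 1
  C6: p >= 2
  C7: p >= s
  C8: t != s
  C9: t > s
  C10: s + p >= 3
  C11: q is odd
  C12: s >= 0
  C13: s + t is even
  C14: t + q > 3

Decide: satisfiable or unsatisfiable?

Try p = 3, q = 1, r = 0, s = 1, t = 3.
Check constraint 1: p + s = 4; constraint 3: p - q = 2; constraint 4: s + t = 4. The remaining constraints are straightforward to verify.

Satisfiable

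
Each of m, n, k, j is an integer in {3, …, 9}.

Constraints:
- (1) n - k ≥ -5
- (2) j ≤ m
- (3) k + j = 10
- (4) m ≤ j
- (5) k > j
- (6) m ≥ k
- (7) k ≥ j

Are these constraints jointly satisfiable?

Constraints 4, 5, and 6 give k ≤ m, m ≤ j, j < k. Chaining: k ≤ m ≤ j < k, which forces k < k — impossible.

Unsatisfiable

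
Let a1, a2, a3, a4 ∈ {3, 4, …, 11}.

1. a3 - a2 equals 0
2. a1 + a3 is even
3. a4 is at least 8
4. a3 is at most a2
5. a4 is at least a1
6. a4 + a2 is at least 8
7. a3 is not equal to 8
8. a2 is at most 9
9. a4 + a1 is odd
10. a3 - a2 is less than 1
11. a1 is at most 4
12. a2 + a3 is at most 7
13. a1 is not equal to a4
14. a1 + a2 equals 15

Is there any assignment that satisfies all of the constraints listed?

From constraint 11: a1 ≤ 4. From constraint 8: a2 ≤ 9. Hence a1 + a2 ≤ 13. But constraint 14 requires a1 + a2 = 15, and 15 > 13. Contradiction.

Unsatisfiable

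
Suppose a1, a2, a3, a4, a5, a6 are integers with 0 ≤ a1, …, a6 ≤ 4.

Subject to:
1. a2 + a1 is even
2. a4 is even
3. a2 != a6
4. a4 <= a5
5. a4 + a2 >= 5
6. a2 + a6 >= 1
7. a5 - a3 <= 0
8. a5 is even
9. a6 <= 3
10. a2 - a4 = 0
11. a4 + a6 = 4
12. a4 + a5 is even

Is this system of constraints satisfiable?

Satisfiable

Setting (a1, a2, a3, a4, a5, a6) = (4, 4, 4, 4, 4, 0) satisfies everything: constraint 5: a4 + a2 = 8; constraint 6: a2 + a6 = 4; constraint 7: a5 - a3 = 0, and the others follow.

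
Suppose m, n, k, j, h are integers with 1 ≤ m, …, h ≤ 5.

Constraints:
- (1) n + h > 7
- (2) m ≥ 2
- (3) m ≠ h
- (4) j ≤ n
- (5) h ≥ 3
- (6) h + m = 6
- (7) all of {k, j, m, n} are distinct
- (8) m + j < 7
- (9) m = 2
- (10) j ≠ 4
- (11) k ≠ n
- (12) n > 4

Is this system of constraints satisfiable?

Satisfiable

Take m = 2, n = 5, k = 1, j = 3, h = 4. Then constraint 1: n + h = 9; constraint 6: h + m = 6, and every other listed constraint is also met.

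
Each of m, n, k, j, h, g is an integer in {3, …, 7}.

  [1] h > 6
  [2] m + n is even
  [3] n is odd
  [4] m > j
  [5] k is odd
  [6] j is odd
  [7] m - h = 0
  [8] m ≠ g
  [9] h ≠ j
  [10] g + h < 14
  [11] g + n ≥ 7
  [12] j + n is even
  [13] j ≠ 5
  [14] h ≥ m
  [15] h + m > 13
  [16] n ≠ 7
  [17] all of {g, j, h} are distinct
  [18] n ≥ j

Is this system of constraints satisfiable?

Satisfiable

Setting (m, n, k, j, h, g) = (7, 3, 7, 3, 7, 6) satisfies everything: constraint 7: m - h = 0; constraint 10: g + h = 13; constraint 11: g + n = 9, and the others follow.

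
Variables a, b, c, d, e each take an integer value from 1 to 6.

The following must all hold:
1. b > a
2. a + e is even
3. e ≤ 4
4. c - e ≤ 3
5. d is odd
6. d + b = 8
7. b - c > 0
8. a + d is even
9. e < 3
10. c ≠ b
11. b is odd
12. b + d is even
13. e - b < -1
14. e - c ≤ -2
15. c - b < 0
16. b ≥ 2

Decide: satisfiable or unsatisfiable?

Satisfiable

Setting (a, b, c, d, e) = (1, 5, 3, 3, 1) satisfies everything: constraint 4: c - e = 2; constraint 6: d + b = 8, and the others follow.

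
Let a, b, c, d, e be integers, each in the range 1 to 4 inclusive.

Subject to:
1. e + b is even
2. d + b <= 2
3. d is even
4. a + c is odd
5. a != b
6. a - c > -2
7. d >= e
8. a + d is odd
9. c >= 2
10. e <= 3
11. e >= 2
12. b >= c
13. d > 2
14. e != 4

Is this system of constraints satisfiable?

From constraints 7 and 11: d ≥ e ≥ 2. From constraints 9 and 12: b ≥ c ≥ 2. Hence d + b ≥ 4. But constraint 2 requires d + b ≤ 2, and 2 < 4. Contradiction.

Unsatisfiable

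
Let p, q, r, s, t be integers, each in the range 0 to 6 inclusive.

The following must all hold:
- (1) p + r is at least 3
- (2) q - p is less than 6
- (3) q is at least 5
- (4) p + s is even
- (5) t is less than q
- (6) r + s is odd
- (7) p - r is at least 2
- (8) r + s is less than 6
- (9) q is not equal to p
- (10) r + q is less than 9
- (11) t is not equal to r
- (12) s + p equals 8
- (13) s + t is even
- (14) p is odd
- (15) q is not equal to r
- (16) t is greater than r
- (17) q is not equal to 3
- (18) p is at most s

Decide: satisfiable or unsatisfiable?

Satisfiable

Take p = 3, q = 6, r = 0, s = 5, t = 5. Then constraint 1: p + r = 3; constraint 2: q - p = 3; constraint 7: p - r = 3, and every other listed constraint is also met.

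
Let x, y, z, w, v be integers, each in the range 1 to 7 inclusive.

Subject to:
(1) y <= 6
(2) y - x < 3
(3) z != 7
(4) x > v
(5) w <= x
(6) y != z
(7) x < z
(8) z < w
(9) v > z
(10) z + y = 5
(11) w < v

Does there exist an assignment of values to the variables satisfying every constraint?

Unsatisfiable

Constraints 4, 7, 8, and 11 give z < w, w < v, v < x, x < z. Chaining: z < w < v < x < z, which forces z < z — impossible.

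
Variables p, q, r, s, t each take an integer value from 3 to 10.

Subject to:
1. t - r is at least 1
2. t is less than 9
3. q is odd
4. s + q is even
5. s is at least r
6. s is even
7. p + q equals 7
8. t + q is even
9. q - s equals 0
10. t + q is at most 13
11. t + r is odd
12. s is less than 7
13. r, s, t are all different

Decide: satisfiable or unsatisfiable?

Unsatisfiable

Constraint 6 makes s even and constraint 3 makes q odd, so s + q must be odd. Constraint 4 says s + q is even — contradiction.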